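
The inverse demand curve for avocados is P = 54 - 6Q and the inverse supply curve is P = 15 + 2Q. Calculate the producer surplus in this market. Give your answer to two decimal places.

23.77

Equilibrium: 54 - 6Q = 15 + 2Q, so Q* = 4.875 and P* = 24.75.
Producer surplus is the triangle above supply below P*: (1/2)(4.875)(24.75 - 15) = (1/2)(4.875)(9.75) = 23.7656.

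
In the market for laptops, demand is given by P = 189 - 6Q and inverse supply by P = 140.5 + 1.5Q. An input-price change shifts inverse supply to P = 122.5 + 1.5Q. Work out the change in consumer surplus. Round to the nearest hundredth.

110.40

Initial equilibrium: Q_0 = 6.4667, P_0 = 150.2; CS_0 = (1/2)(6.4667)(38.8) = 125.4533, PS_0 = (1/2)(6.4667)(9.7) = 31.3633.
New equilibrium: 189 - 6Q = 122.5 + 1.5Q gives Q_1 = 8.8667, P_1 = 135.8; CS_1 = 235.8533, PS_1 = 58.9633.
Change in consumer surplus = 235.8533 - 125.4533 = 110.4.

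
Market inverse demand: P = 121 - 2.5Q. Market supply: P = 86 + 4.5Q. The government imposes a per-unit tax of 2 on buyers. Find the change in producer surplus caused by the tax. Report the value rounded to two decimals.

Pre-tax equilibrium: 121 - 2.5Q = 86 + 4.5Q gives Q* = 5, P* = 108.5.
A tax on buyers shifts demand down by 2: (121 - 2) - 2.5Q = 86 + 4.5Q, so Q_t = 4.7143. Buyers pay P_b = 109.2143; sellers receive P_s = P_b - 2 = 107.2143.
Producers lose the trapezoid between P_s and P* out to Q_t plus the triangle from Q_t to Q*: change in PS = 50.0051 - 56.25 = -6.2449.

-6.24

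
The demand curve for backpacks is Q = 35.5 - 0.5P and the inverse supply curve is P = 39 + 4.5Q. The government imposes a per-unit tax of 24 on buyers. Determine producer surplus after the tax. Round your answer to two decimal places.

Rewriting demand in inverse form: P = 71 - 2Q.
Pre-tax equilibrium: 71 - 2Q = 39 + 4.5Q gives Q* = 4.9231, P* = 61.1538.
A tax on buyers shifts demand down by 24: (71 - 24) - 2Q = 39 + 4.5Q, so Q_t = 1.2308. Buyers pay P_b = 68.5385; sellers receive P_s = P_b - 24 = 44.5385.
Producer surplus is the triangle above supply below P_s: (1/2)(1.2308)(44.5385 - 39) = 3.4083.

3.41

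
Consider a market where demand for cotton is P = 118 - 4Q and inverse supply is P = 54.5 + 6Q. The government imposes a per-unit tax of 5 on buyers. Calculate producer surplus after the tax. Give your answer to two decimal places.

Without the tax, 118 - 4Q = 54.5 + 6Q so Q* = 6.35 and P* = 92.6.
A tax on buyers shifts demand down by 5: (118 - 5) - 4Q = 54.5 + 6Q, so Q_t = 5.85. Buyers pay P_b = 94.6; sellers receive P_s = P_b - 5 = 89.6.
PS = (1/2)(Q_t)(P_s - 54.5) = (1/2)(5.85)(35.1) = 102.6675.

102.67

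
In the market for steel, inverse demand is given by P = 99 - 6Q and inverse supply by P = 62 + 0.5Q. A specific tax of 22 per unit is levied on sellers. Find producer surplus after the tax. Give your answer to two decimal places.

Pre-tax equilibrium: 99 - 6Q = 62 + 0.5Q gives Q* = 5.6923, P* = 64.8462.
With the tax, sellers need 22 more per unit: 99 - 6Q = 62 + 0.5Q + 22, so Q_t = 2.3077. Buyers pay P_b = 85.1538; sellers receive P_s = P_b - 22 = 63.1538.
PS = (1/2)(Q_t)(P_s - 62) = (1/2)(2.3077)(1.1538) = 1.3314.

1.33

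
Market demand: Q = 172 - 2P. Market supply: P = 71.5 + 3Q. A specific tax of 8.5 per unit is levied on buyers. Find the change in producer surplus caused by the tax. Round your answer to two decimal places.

-21.34

Rewriting demand in inverse form: P = 86 - 0.5Q.
Without the tax, 86 - 0.5Q = 71.5 + 3Q so Q* = 4.1429 and P* = 83.9286.
With the tax, buyers' net willingness to pay falls by 8.5: (86 - 8.5) - 0.5Q = 71.5 + 3Q, so Q_t = 1.7143. Buyers pay P_b = 85.1429; sellers receive P_s = P_b - 8.5 = 76.6429.
PS falls from (1/2)(4.1429)(12.4286) = 25.7449 to (1/2)(1.7143)(5.1429) = 4.4082, a change of -21.3367.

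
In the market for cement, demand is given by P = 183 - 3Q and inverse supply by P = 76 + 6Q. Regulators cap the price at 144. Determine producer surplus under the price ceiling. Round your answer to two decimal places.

385.33

Free-market equilibrium: 183 - 3Q = 76 + 6Q gives Q* = 11.8889, P* = 147.3333.
At P = 144, sellers supply (144 - 76)/6 = 11.3333 while buyers want more, so the quantity traded is 11.3333 at price 144.
PS is the triangle above supply below 144: (1/2)(11.3333)(144 - 76) = 385.3333.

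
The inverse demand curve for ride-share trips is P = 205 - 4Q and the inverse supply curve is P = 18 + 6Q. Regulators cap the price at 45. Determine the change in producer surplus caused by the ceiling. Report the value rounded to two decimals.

Without the control, 205 - 4Q = 18 + 6Q so Q* = 18.7 and P* = 130.2.
At P = 45, sellers supply (45 - 18)/6 = 4.5 while buyers want more, so the quantity traded is 4.5 at price 45.
PS goes from (1/2)(18.7)(112.2) = 1049.07 to 60.75 (computed as (45 - 18)(4.5) - (1/2)(6)(4.5)^2), a change of -988.32.

-988.32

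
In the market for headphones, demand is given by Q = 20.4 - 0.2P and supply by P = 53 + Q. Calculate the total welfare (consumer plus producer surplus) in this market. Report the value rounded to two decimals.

Rewriting demand in inverse form: P = 102 - 5Q.
Set 102 - 5Q = 53 + Q, which gives 49 = 6Q, so Q* = 8.1667 and P* = 102 - 5(8.1667) = 61.1667.
Total surplus is the full triangle between the curves from 0 to Q*: (1/2)(8.1667)(102 - 53) = 200.0833.

200.08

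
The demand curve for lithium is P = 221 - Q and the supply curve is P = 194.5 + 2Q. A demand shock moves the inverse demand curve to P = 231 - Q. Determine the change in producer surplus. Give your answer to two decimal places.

70.00

Initial equilibrium: Q_0 = 8.8333, P_0 = 212.1667; CS_0 = (1/2)(8.8333)(8.8333) = 39.0139, PS_0 = (1/2)(8.8333)(17.6667) = 78.0278.
New equilibrium: 231 - Q = 194.5 + 2Q gives Q_1 = 12.1667, P_1 = 218.8333; CS_1 = 74.0139, PS_1 = 148.0278.
Change in producer surplus = 148.0278 - 78.0278 = 70.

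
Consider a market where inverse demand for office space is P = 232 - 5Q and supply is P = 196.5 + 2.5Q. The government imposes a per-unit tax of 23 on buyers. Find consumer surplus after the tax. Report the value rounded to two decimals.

Pre-tax equilibrium: 232 - 5Q = 196.5 + 2.5Q gives Q* = 4.7333, P* = 208.3333.
A tax on buyers shifts demand down by 23: (232 - 23) - 5Q = 196.5 + 2.5Q, so Q_t = 1.6667. Buyers pay P_b = 223.6667; sellers receive P_s = P_b - 23 = 200.6667.
CS = (1/2)(Q_t)(232 - P_b) = (1/2)(1.6667)(8.3333) = 6.9444.

6.94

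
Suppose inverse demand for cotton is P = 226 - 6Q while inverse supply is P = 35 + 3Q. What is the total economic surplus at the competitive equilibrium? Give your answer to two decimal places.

2026.72

Set 226 - 6Q = 35 + 3Q, which gives 191 = 9Q, so Q* = 21.2222 and P* = 226 - 6(21.2222) = 98.6667.
Total surplus is the full triangle between the curves from 0 to Q*: (1/2)(21.2222)(226 - 35) = 2026.7222.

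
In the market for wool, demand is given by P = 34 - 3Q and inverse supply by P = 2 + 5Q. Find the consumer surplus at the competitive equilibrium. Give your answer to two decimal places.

Set 34 - 3Q = 2 + 5Q, which gives 32 = 8Q, so Q* = 4 and P* = 34 - 3(4) = 22.
Consumer surplus is the triangle under demand above P*: (1/2)(4)(34 - 22) = (1/2)(4)(12) = 24.

24.00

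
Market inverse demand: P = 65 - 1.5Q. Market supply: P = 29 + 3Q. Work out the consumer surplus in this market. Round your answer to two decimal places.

Setting demand equal to supply, 36 = 4.5Q, so Q* = 8 and P* = 53.
CS is the area between the demand curve and P* from 0 to Q*: (1/2)(8)(12) = 48.

48.00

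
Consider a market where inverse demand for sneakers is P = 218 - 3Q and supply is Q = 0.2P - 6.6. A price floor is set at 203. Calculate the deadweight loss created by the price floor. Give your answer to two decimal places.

Rewriting supply in inverse form: P = 33 + 5Q.
Free-market equilibrium: 218 - 3Q = 33 + 5Q gives Q* = 23.125, P* = 148.625.
At the floor price 203, quantity demanded is (218 - 203)/3 = 5; demand is the short side, so Q = 5 trades at P = 203.
The lost-trades triangle has base Q* - 5 = 18.125 and height equal to the gap between the curves at Q = 5, which is 203 - 58 = 145. DWL = (1/2)(18.125)(145) = 1314.0625.

1314.06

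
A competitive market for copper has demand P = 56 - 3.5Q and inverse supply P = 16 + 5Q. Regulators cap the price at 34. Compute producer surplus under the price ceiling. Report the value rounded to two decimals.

Free-market equilibrium: 56 - 3.5Q = 16 + 5Q gives Q* = 4.7059, P* = 39.5294.
At the ceiling price 34, quantity supplied is (34 - 16)/5 = 3.6; supply is the short side, so Q = 3.6 trades at P = 34.
PS is the triangle above supply below 34: (1/2)(3.6)(34 - 16) = 32.4.

32.40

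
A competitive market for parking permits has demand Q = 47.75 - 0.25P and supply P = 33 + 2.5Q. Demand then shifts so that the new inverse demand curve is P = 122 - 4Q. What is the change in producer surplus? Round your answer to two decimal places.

-504.23

Rewriting demand in inverse form: P = 191 - 4Q.
Initial equilibrium: Q_0 = 24.3077, P_0 = 93.7692; CS_0 = (1/2)(24.3077)(97.2308) = 1181.7278, PS_0 = (1/2)(24.3077)(60.7692) = 738.5799.
New equilibrium: 122 - 4Q = 33 + 2.5Q gives Q_1 = 13.6923, P_1 = 67.2308; CS_1 = 374.9586, PS_1 = 234.3491.
Change in producer surplus = 234.3491 - 738.5799 = -504.2308.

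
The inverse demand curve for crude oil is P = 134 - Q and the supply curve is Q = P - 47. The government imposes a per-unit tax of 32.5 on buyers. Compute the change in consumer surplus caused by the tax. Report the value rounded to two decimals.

Rewriting supply in inverse form: P = 47 + Q.
Without the tax, 134 - Q = 47 + Q so Q* = 43.5 and P* = 90.5.
A tax on buyers shifts demand down by 32.5: (134 - 32.5) - Q = 47 + Q, so Q_t = 27.25. Buyers pay P_b = 106.75; sellers receive P_s = P_b - 32.5 = 74.25.
Consumers lose the trapezoid between P* and P_b out to Q_t plus the triangle from Q_t to Q*: change in CS = 371.2812 - 946.125 = -574.8438.

-574.84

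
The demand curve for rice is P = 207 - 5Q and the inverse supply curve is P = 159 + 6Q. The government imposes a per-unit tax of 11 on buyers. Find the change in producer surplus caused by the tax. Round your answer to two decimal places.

Without the tax, 207 - 5Q = 159 + 6Q so Q* = 4.3636 and P* = 185.1818.
A tax on buyers shifts demand down by 11: (207 - 11) - 5Q = 159 + 6Q, so Q_t = 3.3636. Buyers pay P_b = 190.1818; sellers receive P_s = P_b - 11 = 179.1818.
PS falls from (1/2)(4.3636)(26.1818) = 57.124 to (1/2)(3.3636)(20.1818) = 33.9421, a change of -23.1818.

-23.18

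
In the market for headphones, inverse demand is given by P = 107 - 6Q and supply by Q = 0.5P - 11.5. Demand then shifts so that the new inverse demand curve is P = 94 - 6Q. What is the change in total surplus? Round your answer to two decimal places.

-125.94

Rewriting supply in inverse form: P = 23 + 2Q.
Initial equilibrium: Q_0 = 10.5, P_0 = 44; CS_0 = (1/2)(10.5)(63) = 330.75, PS_0 = (1/2)(10.5)(21) = 110.25.
New equilibrium: 94 - 6Q = 23 + 2Q gives Q_1 = 8.875, P_1 = 40.75; CS_1 = 236.2969, PS_1 = 78.7656.
Change in total surplus = (236.2969 + 78.7656) - (330.75 + 110.25) = -125.9375.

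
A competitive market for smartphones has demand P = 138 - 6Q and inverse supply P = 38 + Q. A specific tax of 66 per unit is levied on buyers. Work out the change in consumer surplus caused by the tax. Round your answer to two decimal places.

-541.47

Without the tax, 138 - 6Q = 38 + Q so Q* = 14.2857 and P* = 52.2857.
With the tax, buyers' net willingness to pay falls by 66: (138 - 66) - 6Q = 38 + Q, so Q_t = 4.8571. Buyers pay P_b = 108.8571; sellers receive P_s = P_b - 66 = 42.8571.
CS falls from (1/2)(14.2857)(85.7143) = 612.2449 to (1/2)(4.8571)(29.1429) = 70.7755, a change of -541.4694.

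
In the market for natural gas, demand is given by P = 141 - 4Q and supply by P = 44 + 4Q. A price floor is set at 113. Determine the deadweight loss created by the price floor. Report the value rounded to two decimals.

105.06

Without the control, 141 - 4Q = 44 + 4Q so Q* = 12.125 and P* = 92.5.
At P = 113, buyers demand (141 - 113)/4 = 7 while sellers would supply more, so the quantity traded is 7 at price 113.
The lost-trades triangle has base Q* - 7 = 5.125 and height equal to the gap between the curves at Q = 7, which is 113 - 72 = 41. DWL = (1/2)(5.125)(41) = 105.0625.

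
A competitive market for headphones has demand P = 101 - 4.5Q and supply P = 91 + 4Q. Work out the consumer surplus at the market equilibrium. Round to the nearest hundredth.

3.11

Set 101 - 4.5Q = 91 + 4Q, which gives 10 = 8.5Q, so Q* = 1.1765 and P* = 101 - 4.5(1.1765) = 95.7059.
The demand choke price is 101, so CS = (1/2)(Q*)(101 - P*) = (1/2)(1.1765)(5.2941) = 3.1142.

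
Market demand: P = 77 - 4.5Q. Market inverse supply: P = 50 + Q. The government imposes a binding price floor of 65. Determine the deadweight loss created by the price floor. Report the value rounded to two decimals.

13.83

Free-market equilibrium: 77 - 4.5Q = 50 + Q gives Q* = 4.9091, P* = 54.9091.
At the floor price 65, quantity demanded is (77 - 65)/4.5 = 2.6667; demand is the short side, so Q = 2.6667 trades at P = 65.
At Q = 2.6667 the demand price is 65 and the supply price is 52.6667. Deadweight loss is the triangle between the curves from 2.6667 to 4.9091: (1/2)(65 - 52.6667)(4.9091 - 2.6667) = 13.8283.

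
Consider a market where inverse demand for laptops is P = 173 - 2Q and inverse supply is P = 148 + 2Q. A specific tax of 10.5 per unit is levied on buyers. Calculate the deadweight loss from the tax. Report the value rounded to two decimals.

Pre-tax equilibrium: 173 - 2Q = 148 + 2Q gives Q* = 6.25, P* = 160.5.
With the tax, buyers' net willingness to pay falls by 10.5: (173 - 10.5) - 2Q = 148 + 2Q, so Q_t = 3.625. Buyers pay P_b = 165.75; sellers receive P_s = P_b - 10.5 = 155.25.
Deadweight loss is the triangle between the curves from Q_t to Q*: (1/2)(6.25 - 3.625)(10.5) = 13.7812.

13.78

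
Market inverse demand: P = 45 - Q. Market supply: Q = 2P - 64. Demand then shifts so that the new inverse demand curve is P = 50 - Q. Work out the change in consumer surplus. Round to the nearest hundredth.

Rewriting supply in inverse form: P = 32 + 0.5Q.
Initial equilibrium: Q_0 = 8.6667, P_0 = 36.3333; CS_0 = (1/2)(8.6667)(8.6667) = 37.5556, PS_0 = (1/2)(8.6667)(4.3333) = 18.7778.
New equilibrium: 50 - Q = 32 + 0.5Q gives Q_1 = 12, P_1 = 38; CS_1 = 72, PS_1 = 36.
Change in consumer surplus = 72 - 37.5556 = 34.4444.

34.44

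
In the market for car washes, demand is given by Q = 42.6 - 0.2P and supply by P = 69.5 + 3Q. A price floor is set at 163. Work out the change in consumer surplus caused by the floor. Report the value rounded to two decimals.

Rewriting demand in inverse form: P = 213 - 5Q.
Without the control, 213 - 5Q = 69.5 + 3Q so Q* = 17.9375 and P* = 123.3125.
At P = 163, buyers demand (213 - 163)/5 = 10 while sellers would supply more, so the quantity traded is 10 at price 163.
CS goes from (1/2)(17.9375)(89.6875) = 804.3848 to 250 (computed as (213 - 163)(10) - (1/2)(5)(10)^2), a change of -554.3848.

-554.38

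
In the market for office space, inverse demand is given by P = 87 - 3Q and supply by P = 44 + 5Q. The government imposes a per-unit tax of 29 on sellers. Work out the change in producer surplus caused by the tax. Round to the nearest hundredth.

Without the tax, 87 - 3Q = 44 + 5Q so Q* = 5.375 and P* = 70.875.
A tax on sellers shifts supply up by 29: 87 - 3Q = 44 + 5Q + 29, so Q_t = 1.75. Buyers pay P_b = 81.75; sellers receive P_s = P_b - 29 = 52.75.
Producers lose the trapezoid between P_s and P* out to Q_t plus the triangle from Q_t to Q*: change in PS = 7.6562 - 72.2266 = -64.5703.

-64.57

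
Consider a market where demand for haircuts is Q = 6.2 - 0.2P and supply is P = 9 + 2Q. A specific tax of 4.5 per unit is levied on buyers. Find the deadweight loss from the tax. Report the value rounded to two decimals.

1.45

Rewriting demand in inverse form: P = 31 - 5Q.
Without the tax, 31 - 5Q = 9 + 2Q so Q* = 3.1429 and P* = 15.2857.
A tax on buyers shifts demand down by 4.5: (31 - 4.5) - 5Q = 9 + 2Q, so Q_t = 2.5. Buyers pay P_b = 18.5; sellers receive P_s = P_b - 4.5 = 14.
Deadweight loss is the triangle between the curves from Q_t to Q*: (1/2)(3.1429 - 2.5)(4.5) = 1.4464.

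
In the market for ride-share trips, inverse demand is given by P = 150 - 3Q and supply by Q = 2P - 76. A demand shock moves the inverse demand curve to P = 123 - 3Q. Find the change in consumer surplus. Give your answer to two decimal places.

-651.31

Rewriting supply in inverse form: P = 38 + 0.5Q.
Initial equilibrium: Q_0 = 32, P_0 = 54; CS_0 = (1/2)(32)(96) = 1536, PS_0 = (1/2)(32)(16) = 256.
New equilibrium: 123 - 3Q = 38 + 0.5Q gives Q_1 = 24.2857, P_1 = 50.1429; CS_1 = 884.6939, PS_1 = 147.449.
Change in consumer surplus = 884.6939 - 1536 = -651.3061.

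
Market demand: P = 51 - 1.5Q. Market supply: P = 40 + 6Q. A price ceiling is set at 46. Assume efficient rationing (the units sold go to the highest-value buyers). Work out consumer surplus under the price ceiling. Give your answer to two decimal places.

Free-market equilibrium: 51 - 1.5Q = 40 + 6Q gives Q* = 1.4667, P* = 48.8.
At the ceiling price 46, quantity supplied is (46 - 40)/6 = 1; supply is the short side, so Q = 1 trades at P = 46.
The demand price at Q = 1 is 49.5. CS is the trapezoid between demand and 46 over [0, 1]: (1/2)[(51 - 46) + (49.5 - 46)](1) = 4.25.

4.25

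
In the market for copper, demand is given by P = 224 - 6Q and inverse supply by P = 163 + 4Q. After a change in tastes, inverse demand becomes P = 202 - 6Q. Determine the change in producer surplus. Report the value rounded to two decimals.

Initial equilibrium: Q_0 = 6.1, P_0 = 187.4; CS_0 = (1/2)(6.1)(36.6) = 111.63, PS_0 = (1/2)(6.1)(24.4) = 74.42.
New equilibrium: 202 - 6Q = 163 + 4Q gives Q_1 = 3.9, P_1 = 178.6; CS_1 = 45.63, PS_1 = 30.42.
Change in producer surplus = 30.42 - 74.42 = -44.

-44.00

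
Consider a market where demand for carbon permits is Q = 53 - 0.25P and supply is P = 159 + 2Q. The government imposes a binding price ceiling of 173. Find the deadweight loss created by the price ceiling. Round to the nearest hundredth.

10.08

Rewriting demand in inverse form: P = 212 - 4Q.
Free-market equilibrium: 212 - 4Q = 159 + 2Q gives Q* = 8.8333, P* = 176.6667.
At P = 173, sellers supply (173 - 159)/2 = 7 while buyers want more, so the quantity traded is 7 at price 173.
The lost-trades triangle has base Q* - 7 = 1.8333 and height equal to the gap between the curves at Q = 7, which is 184 - 173 = 11. DWL = (1/2)(1.8333)(11) = 10.0833.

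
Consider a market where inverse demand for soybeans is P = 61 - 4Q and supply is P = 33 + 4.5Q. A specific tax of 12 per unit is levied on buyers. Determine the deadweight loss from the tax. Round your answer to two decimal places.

8.47

Pre-tax equilibrium: 61 - 4Q = 33 + 4.5Q gives Q* = 3.2941, P* = 47.8235.
With the tax, buyers' net willingness to pay falls by 12: (61 - 12) - 4Q = 33 + 4.5Q, so Q_t = 1.8824. Buyers pay P_b = 53.4706; sellers receive P_s = P_b - 12 = 41.4706.
Deadweight loss is the triangle between the curves from Q_t to Q*: (1/2)(3.2941 - 1.8824)(12) = 8.4706.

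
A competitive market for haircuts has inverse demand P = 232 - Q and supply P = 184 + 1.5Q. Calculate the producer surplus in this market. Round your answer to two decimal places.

Equilibrium: 232 - Q = 184 + 1.5Q, so Q* = 19.2 and P* = 212.8.
The supply curve's price intercept is 184, so PS = (1/2)(Q*)(P* - 184) = (1/2)(19.2)(28.8) = 276.48.

276.48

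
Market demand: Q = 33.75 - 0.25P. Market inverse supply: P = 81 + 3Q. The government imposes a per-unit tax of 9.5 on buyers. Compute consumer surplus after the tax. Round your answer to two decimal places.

Rewriting demand in inverse form: P = 135 - 4Q.
Without the tax, 135 - 4Q = 81 + 3Q so Q* = 7.7143 and P* = 104.1429.
A tax on buyers shifts demand down by 9.5: (135 - 9.5) - 4Q = 81 + 3Q, so Q_t = 6.3571. Buyers pay P_b = 109.5714; sellers receive P_s = P_b - 9.5 = 100.0714.
Consumer surplus is the triangle under demand above P_b: (1/2)(6.3571)(135 - 109.5714) = 80.8265.

80.83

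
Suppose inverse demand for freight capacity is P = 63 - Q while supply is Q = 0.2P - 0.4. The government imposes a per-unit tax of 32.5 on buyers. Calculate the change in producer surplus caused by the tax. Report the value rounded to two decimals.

Rewriting supply in inverse form: P = 2 + 5Q.
Without the tax, 63 - Q = 2 + 5Q so Q* = 10.1667 and P* = 52.8333.
A tax on buyers shifts demand down by 32.5: (63 - 32.5) - Q = 2 + 5Q, so Q_t = 4.75. Buyers pay P_b = 58.25; sellers receive P_s = P_b - 32.5 = 25.75.
Producers lose the trapezoid between P_s and P* out to Q_t plus the triangle from Q_t to Q*: change in PS = 56.4062 - 258.4028 = -201.9965.

-202.00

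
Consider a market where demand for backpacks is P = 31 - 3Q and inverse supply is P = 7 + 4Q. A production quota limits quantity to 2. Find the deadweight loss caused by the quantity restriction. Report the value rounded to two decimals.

Without the quota, 31 - 3Q = 7 + 4Q gives Q* = 3.4286.
At Q = 2 the demand price is 31 - 3(2) = 25 and the supply price is 7 + 4(2) = 15.
DWL = (1/2)(gap between curves at 2) x (Q* - 2) = (1/2)(10)(1.4286) = 7.1429.

7.14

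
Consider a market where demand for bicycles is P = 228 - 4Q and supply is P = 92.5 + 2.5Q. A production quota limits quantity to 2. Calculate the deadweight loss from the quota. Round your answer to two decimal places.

Without the quota, 228 - 4Q = 92.5 + 2.5Q gives Q* = 20.8462.
At Q = 2 the demand price is 228 - 4(2) = 220 and the supply price is 92.5 + 2.5(2) = 97.5.
Deadweight loss is the triangle between the curves from 2 to 20.8462: (1/2)(220 - 97.5)(20.8462 - 2) = 1154.3269.

1154.33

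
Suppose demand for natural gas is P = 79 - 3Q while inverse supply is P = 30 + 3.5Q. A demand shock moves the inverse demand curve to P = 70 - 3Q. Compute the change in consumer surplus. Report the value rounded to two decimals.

Initial equilibrium: Q_0 = 7.5385, P_0 = 56.3846; CS_0 = (1/2)(7.5385)(22.6154) = 85.2426, PS_0 = (1/2)(7.5385)(26.3846) = 99.4497.
New equilibrium: 70 - 3Q = 30 + 3.5Q gives Q_1 = 6.1538, P_1 = 51.5385; CS_1 = 56.8047, PS_1 = 66.2722.
Change in consumer surplus = 56.8047 - 85.2426 = -28.4379.

-28.44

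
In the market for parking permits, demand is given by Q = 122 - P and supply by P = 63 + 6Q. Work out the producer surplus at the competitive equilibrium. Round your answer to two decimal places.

Rewriting demand in inverse form: P = 122 - Q.
Set 122 - Q = 63 + 6Q, which gives 59 = 7Q, so Q* = 8.4286 and P* = 122 - (8.4286) = 113.5714.
The supply curve's price intercept is 63, so PS = (1/2)(Q*)(P* - 63) = (1/2)(8.4286)(50.5714) = 213.1224.

213.12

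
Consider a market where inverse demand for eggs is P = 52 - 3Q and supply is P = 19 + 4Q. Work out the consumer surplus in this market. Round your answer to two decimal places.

33.34

Set 52 - 3Q = 19 + 4Q, which gives 33 = 7Q, so Q* = 4.7143 and P* = 52 - 3(4.7143) = 37.8571.
The demand choke price is 52, so CS = (1/2)(Q*)(52 - P*) = (1/2)(4.7143)(14.1429) = 33.3367.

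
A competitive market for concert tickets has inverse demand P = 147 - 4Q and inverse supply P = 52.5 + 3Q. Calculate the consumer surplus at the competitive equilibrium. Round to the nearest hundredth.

Set 147 - 4Q = 52.5 + 3Q, which gives 94.5 = 7Q, so Q* = 13.5 and P* = 147 - 4(13.5) = 93.
The demand choke price is 147, so CS = (1/2)(Q*)(147 - P*) = (1/2)(13.5)(54) = 364.5.

364.50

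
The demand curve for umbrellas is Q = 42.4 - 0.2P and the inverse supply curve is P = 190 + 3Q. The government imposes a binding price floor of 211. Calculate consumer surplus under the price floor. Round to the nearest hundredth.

Rewriting demand in inverse form: P = 212 - 5Q.
Without the control, 212 - 5Q = 190 + 3Q so Q* = 2.75 and P* = 198.25.
At the floor price 211, quantity demanded is (212 - 211)/5 = 0.2; demand is the short side, so Q = 0.2 trades at P = 211.
CS is the triangle under demand above 211: (1/2)(0.2)(212 - 211) = 0.1.

0.10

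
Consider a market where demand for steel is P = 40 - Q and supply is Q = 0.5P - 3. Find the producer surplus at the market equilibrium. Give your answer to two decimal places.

Rewriting supply in inverse form: P = 6 + 2Q.
Set 40 - Q = 6 + 2Q, which gives 34 = 3Q, so Q* = 11.3333 and P* = 40 - (11.3333) = 28.6667.
The supply curve's price intercept is 6, so PS = (1/2)(Q*)(P* - 6) = (1/2)(11.3333)(22.6667) = 128.4444.

128.44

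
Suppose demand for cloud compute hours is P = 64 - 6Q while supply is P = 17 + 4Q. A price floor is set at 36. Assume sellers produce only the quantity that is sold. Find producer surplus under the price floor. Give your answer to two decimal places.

45.11

Without the control, 64 - 6Q = 17 + 4Q so Q* = 4.7 and P* = 35.8.
At P = 36, buyers demand (64 - 36)/6 = 4.6667 while sellers would supply more, so the quantity traded is 4.6667 at price 36.
The supply price at Q = 4.6667 is 35.6667. PS is the trapezoid between 36 and supply over [0, 4.6667]: (1/2)[(36 - 17) + (36 - 35.6667)](4.6667) = 45.1111.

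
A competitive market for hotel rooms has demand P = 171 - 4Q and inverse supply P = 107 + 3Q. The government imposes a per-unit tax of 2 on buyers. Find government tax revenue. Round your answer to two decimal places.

Without the tax, 171 - 4Q = 107 + 3Q so Q* = 9.1429 and P* = 134.4286.
A tax on buyers shifts demand down by 2: (171 - 2) - 4Q = 107 + 3Q, so Q_t = 8.8571. Buyers pay P_b = 135.5714; sellers receive P_s = P_b - 2 = 133.5714.
Revenue is the tax times quantity traded: 2 x 8.8571 = 17.7143.

17.71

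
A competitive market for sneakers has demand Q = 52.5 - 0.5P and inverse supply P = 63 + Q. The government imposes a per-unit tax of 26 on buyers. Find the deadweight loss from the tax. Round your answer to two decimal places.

112.67

Rewriting demand in inverse form: P = 105 - 2Q.
Without the tax, 105 - 2Q = 63 + Q so Q* = 14 and P* = 77.
With the tax, buyers' net willingness to pay falls by 26: (105 - 26) - 2Q = 63 + Q, so Q_t = 5.3333. Buyers pay P_b = 94.3333; sellers receive P_s = P_b - 26 = 68.3333.
Deadweight loss is the triangle between the curves from Q_t to Q*: (1/2)(14 - 5.3333)(26) = 112.6667.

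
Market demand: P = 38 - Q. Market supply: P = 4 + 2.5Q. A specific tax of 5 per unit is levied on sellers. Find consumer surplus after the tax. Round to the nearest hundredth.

34.33

Pre-tax equilibrium: 38 - Q = 4 + 2.5Q gives Q* = 9.7143, P* = 28.2857.
With the tax, sellers need 5 more per unit: 38 - Q = 4 + 2.5Q + 5, so Q_t = 8.2857. Buyers pay P_b = 29.7143; sellers receive P_s = P_b - 5 = 24.7143.
Consumer surplus is the triangle under demand above P_b: (1/2)(8.2857)(38 - 29.7143) = 34.3265.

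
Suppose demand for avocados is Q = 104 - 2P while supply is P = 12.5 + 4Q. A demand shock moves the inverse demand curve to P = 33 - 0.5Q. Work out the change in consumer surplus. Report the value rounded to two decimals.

Rewriting demand in inverse form: P = 52 - 0.5Q.
Initial equilibrium: Q_0 = 8.7778, P_0 = 47.6111; CS_0 = (1/2)(8.7778)(4.3889) = 19.2623, PS_0 = (1/2)(8.7778)(35.1111) = 154.0988.
New equilibrium: 33 - 0.5Q = 12.5 + 4Q gives Q_1 = 4.5556, P_1 = 30.7222; CS_1 = 5.1883, PS_1 = 41.5062.
Change in consumer surplus = 5.1883 - 19.2623 = -14.0741.

-14.07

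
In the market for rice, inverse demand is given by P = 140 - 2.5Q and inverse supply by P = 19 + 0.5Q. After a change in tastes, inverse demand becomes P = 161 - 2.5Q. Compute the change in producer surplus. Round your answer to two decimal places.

153.42

Initial equilibrium: Q_0 = 40.3333, P_0 = 39.1667; CS_0 = (1/2)(40.3333)(100.8333) = 2033.4722, PS_0 = (1/2)(40.3333)(20.1667) = 406.6944.
New equilibrium: 161 - 2.5Q = 19 + 0.5Q gives Q_1 = 47.3333, P_1 = 42.6667; CS_1 = 2800.5556, PS_1 = 560.1111.
Change in producer surplus = 560.1111 - 406.6944 = 153.4167.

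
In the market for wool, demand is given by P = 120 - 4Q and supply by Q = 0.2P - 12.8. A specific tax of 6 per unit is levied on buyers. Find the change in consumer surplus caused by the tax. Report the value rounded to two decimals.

Rewriting supply in inverse form: P = 64 + 5Q.
Pre-tax equilibrium: 120 - 4Q = 64 + 5Q gives Q* = 6.2222, P* = 95.1111.
With the tax, buyers' net willingness to pay falls by 6: (120 - 6) - 4Q = 64 + 5Q, so Q_t = 5.5556. Buyers pay P_b = 97.7778; sellers receive P_s = P_b - 6 = 91.7778.
CS falls from (1/2)(6.2222)(24.8889) = 77.4321 to (1/2)(5.5556)(22.2222) = 61.7284, a change of -15.7037.

-15.70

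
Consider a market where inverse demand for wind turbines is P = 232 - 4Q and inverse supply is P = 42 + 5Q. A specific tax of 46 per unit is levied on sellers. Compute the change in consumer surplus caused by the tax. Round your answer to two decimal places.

Without the tax, 232 - 4Q = 42 + 5Q so Q* = 21.1111 and P* = 147.5556.
A tax on sellers shifts supply up by 46: 232 - 4Q = 42 + 5Q + 46, so Q_t = 16. Buyers pay P_b = 168; sellers receive P_s = P_b - 46 = 122.
Consumers lose the trapezoid between P* and P_b out to Q_t plus the triangle from Q_t to Q*: change in CS = 512 - 891.358 = -379.358.

-379.36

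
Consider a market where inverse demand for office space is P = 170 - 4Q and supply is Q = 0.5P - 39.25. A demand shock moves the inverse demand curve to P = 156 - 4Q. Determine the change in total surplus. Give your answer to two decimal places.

Rewriting supply in inverse form: P = 78.5 + 2Q.
Initial equilibrium: Q_0 = 15.25, P_0 = 109; CS_0 = (1/2)(15.25)(61) = 465.125, PS_0 = (1/2)(15.25)(30.5) = 232.5625.
New equilibrium: 156 - 4Q = 78.5 + 2Q gives Q_1 = 12.9167, P_1 = 104.3333; CS_1 = 333.6806, PS_1 = 166.8403.
Change in total surplus = (333.6806 + 166.8403) - (465.125 + 232.5625) = -197.1667.

-197.17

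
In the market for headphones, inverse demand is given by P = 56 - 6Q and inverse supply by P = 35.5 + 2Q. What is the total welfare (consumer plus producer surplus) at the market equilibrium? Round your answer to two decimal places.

Equilibrium: 56 - 6Q = 35.5 + 2Q, so Q* = 2.5625 and P* = 40.625.
Total surplus is the full triangle between the curves from 0 to Q*: (1/2)(2.5625)(56 - 35.5) = 26.2656.

26.27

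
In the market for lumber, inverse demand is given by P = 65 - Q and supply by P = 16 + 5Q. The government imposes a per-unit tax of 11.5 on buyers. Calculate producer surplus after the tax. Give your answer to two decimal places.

Pre-tax equilibrium: 65 - Q = 16 + 5Q gives Q* = 8.1667, P* = 56.8333.
A tax on buyers shifts demand down by 11.5: (65 - 11.5) - Q = 16 + 5Q, so Q_t = 6.25. Buyers pay P_b = 58.75; sellers receive P_s = P_b - 11.5 = 47.25.
Producer surplus is the triangle above supply below P_s: (1/2)(6.25)(47.25 - 16) = 97.6562.

97.66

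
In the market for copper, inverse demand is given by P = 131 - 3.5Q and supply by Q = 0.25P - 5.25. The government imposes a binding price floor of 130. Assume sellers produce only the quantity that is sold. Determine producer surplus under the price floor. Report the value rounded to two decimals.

Rewriting supply in inverse form: P = 21 + 4Q.
Free-market equilibrium: 131 - 3.5Q = 21 + 4Q gives Q* = 14.6667, P* = 79.6667.
At P = 130, buyers demand (131 - 130)/3.5 = 0.2857 while sellers would supply more, so the quantity traded is 0.2857 at price 130.
The supply price at Q = 0.2857 is 22.1429. PS is the trapezoid between 130 and supply over [0, 0.2857]: (1/2)[(130 - 21) + (130 - 22.1429)](0.2857) = 30.9796.

30.98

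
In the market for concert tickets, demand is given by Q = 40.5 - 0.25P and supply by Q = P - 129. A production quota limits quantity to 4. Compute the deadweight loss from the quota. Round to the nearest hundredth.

Rewriting demand in inverse form: P = 162 - 4Q.
Rewriting supply in inverse form: P = 129 + Q.
Unrestricted equilibrium: Q* = (162 - 129)/(4 + 1) = 6.6.
At Q = 4 the demand price is 162 - 4(4) = 146 and the supply price is 129 + (4) = 133.
Deadweight loss is the triangle between the curves from 4 to 6.6: (1/2)(146 - 133)(6.6 - 4) = 16.9.

16.90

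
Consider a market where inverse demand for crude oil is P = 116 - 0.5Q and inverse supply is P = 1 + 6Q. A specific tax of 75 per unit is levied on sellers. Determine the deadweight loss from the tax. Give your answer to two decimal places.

Without the tax, 116 - 0.5Q = 1 + 6Q so Q* = 17.6923 and P* = 107.1538.
A tax on sellers shifts supply up by 75: 116 - 0.5Q = 1 + 6Q + 75, so Q_t = 6.1538. Buyers pay P_b = 112.9231; sellers receive P_s = P_b - 75 = 37.9231.
The welfare triangle lost has base Q* - Q_t = 11.5385 and height t = 75, so DWL = (1/2)(11.5385)(75) = 432.6923.

432.69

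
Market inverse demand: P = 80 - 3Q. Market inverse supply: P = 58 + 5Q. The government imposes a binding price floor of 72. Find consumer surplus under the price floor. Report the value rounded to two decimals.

10.67

Without the control, 80 - 3Q = 58 + 5Q so Q* = 2.75 and P* = 71.75.
At P = 72, buyers demand (80 - 72)/3 = 2.6667 while sellers would supply more, so the quantity traded is 2.6667 at price 72.
CS is the triangle under demand above 72: (1/2)(2.6667)(80 - 72) = 10.6667.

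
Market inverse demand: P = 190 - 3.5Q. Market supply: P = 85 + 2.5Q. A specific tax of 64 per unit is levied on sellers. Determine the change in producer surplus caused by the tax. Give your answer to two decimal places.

Pre-tax equilibrium: 190 - 3.5Q = 85 + 2.5Q gives Q* = 17.5, P* = 128.75.
A tax on sellers shifts supply up by 64: 190 - 3.5Q = 85 + 2.5Q + 64, so Q_t = 6.8333. Buyers pay P_b = 166.0833; sellers receive P_s = P_b - 64 = 102.0833.
PS falls from (1/2)(17.5)(43.75) = 382.8125 to (1/2)(6.8333)(17.0833) = 58.3681, a change of -324.4444.

-324.44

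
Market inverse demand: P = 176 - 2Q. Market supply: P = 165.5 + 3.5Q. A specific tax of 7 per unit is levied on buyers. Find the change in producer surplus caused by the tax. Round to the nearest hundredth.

Pre-tax equilibrium: 176 - 2Q = 165.5 + 3.5Q gives Q* = 1.9091, P* = 172.1818.
With the tax, buyers' net willingness to pay falls by 7: (176 - 7) - 2Q = 165.5 + 3.5Q, so Q_t = 0.6364. Buyers pay P_b = 174.7273; sellers receive P_s = P_b - 7 = 167.7273.
PS falls from (1/2)(1.9091)(6.6818) = 6.3781 to (1/2)(0.6364)(2.2273) = 0.7087, a change of -5.6694.

-5.67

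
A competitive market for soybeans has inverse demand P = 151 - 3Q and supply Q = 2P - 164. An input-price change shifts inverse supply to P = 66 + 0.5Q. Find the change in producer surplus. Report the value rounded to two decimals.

Rewriting supply in inverse form: P = 82 + 0.5Q.
Initial equilibrium: Q_0 = 19.7143, P_0 = 91.8571; CS_0 = (1/2)(19.7143)(59.1429) = 582.9796, PS_0 = (1/2)(19.7143)(9.8571) = 97.1633.
New equilibrium: 151 - 3Q = 66 + 0.5Q gives Q_1 = 24.2857, P_1 = 78.1429; CS_1 = 884.6939, PS_1 = 147.449.
Change in producer surplus = 147.449 - 97.1633 = 50.2857.

50.29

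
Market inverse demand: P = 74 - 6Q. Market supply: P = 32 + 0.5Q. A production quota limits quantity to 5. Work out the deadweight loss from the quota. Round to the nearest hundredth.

6.94

Without the quota, 74 - 6Q = 32 + 0.5Q gives Q* = 6.4615.
At Q = 5 the demand price is 74 - 6(5) = 44 and the supply price is 32 + 0.5(5) = 34.5.
Deadweight loss is the triangle between the curves from 5 to 6.4615: (1/2)(44 - 34.5)(6.4615 - 5) = 6.9423.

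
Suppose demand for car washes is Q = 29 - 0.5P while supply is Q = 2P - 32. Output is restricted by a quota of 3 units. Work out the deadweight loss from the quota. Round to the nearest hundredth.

238.05

Rewriting demand in inverse form: P = 58 - 2Q.
Rewriting supply in inverse form: P = 16 + 0.5Q.
Without the quota, 58 - 2Q = 16 + 0.5Q gives Q* = 16.8.
At Q = 3 the demand price is 58 - 2(3) = 52 and the supply price is 16 + 0.5(3) = 17.5.
Deadweight loss is the triangle between the curves from 3 to 16.8: (1/2)(52 - 17.5)(16.8 - 3) = 238.05.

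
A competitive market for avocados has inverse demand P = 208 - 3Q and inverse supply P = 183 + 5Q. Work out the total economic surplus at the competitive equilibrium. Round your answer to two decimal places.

Equilibrium: 208 - 3Q = 183 + 5Q, so Q* = 3.125 and P* = 198.625.
Total surplus is the full triangle between the curves from 0 to Q*: (1/2)(3.125)(208 - 183) = 39.0625.

39.06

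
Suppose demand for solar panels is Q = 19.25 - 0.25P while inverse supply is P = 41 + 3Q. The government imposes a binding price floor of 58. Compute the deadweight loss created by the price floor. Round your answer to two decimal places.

0.54

Rewriting demand in inverse form: P = 77 - 4Q.
Without the control, 77 - 4Q = 41 + 3Q so Q* = 5.1429 and P* = 56.4286.
At P = 58, buyers demand (77 - 58)/4 = 4.75 while sellers would supply more, so the quantity traded is 4.75 at price 58.
At Q = 4.75 the demand price is 58 and the supply price is 55.25. Deadweight loss is the triangle between the curves from 4.75 to 5.1429: (1/2)(58 - 55.25)(5.1429 - 4.75) = 0.5402.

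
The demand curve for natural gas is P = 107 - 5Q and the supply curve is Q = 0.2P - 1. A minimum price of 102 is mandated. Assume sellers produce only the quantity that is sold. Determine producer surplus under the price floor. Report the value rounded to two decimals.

94.50

Rewriting supply in inverse form: P = 5 + 5Q.
Without the control, 107 - 5Q = 5 + 5Q so Q* = 10.2 and P* = 56.
At the floor price 102, quantity demanded is (107 - 102)/5 = 1; demand is the short side, so Q = 1 trades at P = 102.
The supply price at Q = 1 is 10. PS is the trapezoid between 102 and supply over [0, 1]: (1/2)[(102 - 5) + (102 - 10)](1) = 94.5.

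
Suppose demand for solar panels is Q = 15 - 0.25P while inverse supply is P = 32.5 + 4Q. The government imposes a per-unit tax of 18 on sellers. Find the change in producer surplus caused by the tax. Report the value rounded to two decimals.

Rewriting demand in inverse form: P = 60 - 4Q.
Without the tax, 60 - 4Q = 32.5 + 4Q so Q* = 3.4375 and P* = 46.25.
A tax on sellers shifts supply up by 18: 60 - 4Q = 32.5 + 4Q + 18, so Q_t = 1.1875. Buyers pay P_b = 55.25; sellers receive P_s = P_b - 18 = 37.25.
Producers lose the trapezoid between P_s and P* out to Q_t plus the triangle from Q_t to Q*: change in PS = 2.8203 - 23.6328 = -20.8125.

-20.81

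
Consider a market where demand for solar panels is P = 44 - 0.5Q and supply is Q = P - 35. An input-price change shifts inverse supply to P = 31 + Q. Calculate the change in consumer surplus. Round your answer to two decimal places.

9.78

Rewriting supply in inverse form: P = 35 + Q.
Initial equilibrium: Q_0 = 6, P_0 = 41; CS_0 = (1/2)(6)(3) = 9, PS_0 = (1/2)(6)(6) = 18.
New equilibrium: 44 - 0.5Q = 31 + Q gives Q_1 = 8.6667, P_1 = 39.6667; CS_1 = 18.7778, PS_1 = 37.5556.
Change in consumer surplus = 18.7778 - 9 = 9.7778.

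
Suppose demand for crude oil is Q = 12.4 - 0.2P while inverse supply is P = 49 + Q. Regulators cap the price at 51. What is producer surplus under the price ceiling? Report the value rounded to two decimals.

2.00

Rewriting demand in inverse form: P = 62 - 5Q.
Free-market equilibrium: 62 - 5Q = 49 + Q gives Q* = 2.1667, P* = 51.1667.
At the ceiling price 51, quantity supplied is (51 - 49)/1 = 2; supply is the short side, so Q = 2 trades at P = 51.
PS is the triangle above supply below 51: (1/2)(2)(51 - 49) = 2.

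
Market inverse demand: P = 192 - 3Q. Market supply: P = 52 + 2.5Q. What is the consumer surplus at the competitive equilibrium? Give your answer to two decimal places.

971.90

Equilibrium: 192 - 3Q = 52 + 2.5Q, so Q* = 25.4545 and P* = 115.6364.
The demand choke price is 192, so CS = (1/2)(Q*)(192 - P*) = (1/2)(25.4545)(76.3636) = 971.9008.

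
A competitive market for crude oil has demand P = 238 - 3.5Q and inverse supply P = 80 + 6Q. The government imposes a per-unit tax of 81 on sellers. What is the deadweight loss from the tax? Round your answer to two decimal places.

Without the tax, 238 - 3.5Q = 80 + 6Q so Q* = 16.6316 and P* = 179.7895.
A tax on sellers shifts supply up by 81: 238 - 3.5Q = 80 + 6Q + 81, so Q_t = 8.1053. Buyers pay P_b = 209.6316; sellers receive P_s = P_b - 81 = 128.6316.
Deadweight loss is the triangle between the curves from Q_t to Q*: (1/2)(16.6316 - 8.1053)(81) = 345.3158.

345.32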